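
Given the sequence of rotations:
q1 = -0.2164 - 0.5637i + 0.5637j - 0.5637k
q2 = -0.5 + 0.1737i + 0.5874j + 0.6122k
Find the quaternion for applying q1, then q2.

q2 · q1 = 0.2201 - 0.432i - 0.6561j + 0.5784k
0.2201 - 0.432i - 0.6561j + 0.5784k


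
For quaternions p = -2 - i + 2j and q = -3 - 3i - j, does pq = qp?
No: pq = 5 + 9i - 4j + 7k ≠ 5 + 9i - 4j - 7k = qp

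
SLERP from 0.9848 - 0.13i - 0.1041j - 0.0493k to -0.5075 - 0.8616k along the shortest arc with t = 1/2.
0.8741 - 0.0761i - 0.061j + 0.4758k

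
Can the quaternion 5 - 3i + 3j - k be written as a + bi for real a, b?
No. The quaternion 5 - 3i + 3j - k has j-coefficient y = 3 and k-coefficient z = -1, not both zero, so it does not lie in the complex subalgebra spanned by 1 and i.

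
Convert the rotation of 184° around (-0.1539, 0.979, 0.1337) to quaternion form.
-0.0349 - 0.1538i + 0.9784j + 0.1336k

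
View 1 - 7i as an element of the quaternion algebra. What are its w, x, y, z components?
1 - 7i + 0j + 0k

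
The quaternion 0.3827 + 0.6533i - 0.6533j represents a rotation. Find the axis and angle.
axis = (√2/2, -√2/2, 0), θ = 3π/4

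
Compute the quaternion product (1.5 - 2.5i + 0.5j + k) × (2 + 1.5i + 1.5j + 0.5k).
5.5 - 4i + 6j - 1.75k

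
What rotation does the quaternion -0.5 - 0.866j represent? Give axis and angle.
axis = (0, -1, 0), θ = 4π/3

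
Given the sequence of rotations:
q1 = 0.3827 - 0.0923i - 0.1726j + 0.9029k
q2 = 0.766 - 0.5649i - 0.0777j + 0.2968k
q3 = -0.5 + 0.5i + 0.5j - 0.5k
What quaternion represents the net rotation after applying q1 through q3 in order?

q2 · q1 = -0.0404 - 0.3058i + 0.3207j + 0.8955k
q3 · q2 · q1 = 0.4605 + 0.7408i - 0.4754j - 0.1143k
0.4605 + 0.7408i - 0.4754j - 0.1143k


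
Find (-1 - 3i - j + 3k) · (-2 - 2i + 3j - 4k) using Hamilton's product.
11 + 3i - 19j - 13k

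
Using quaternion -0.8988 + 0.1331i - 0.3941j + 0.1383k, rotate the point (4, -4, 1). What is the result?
(2.775, -4.989, -0.639)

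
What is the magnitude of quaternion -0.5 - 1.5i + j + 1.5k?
2.398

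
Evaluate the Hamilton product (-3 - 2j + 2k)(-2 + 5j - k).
18 - 8i - 11j - k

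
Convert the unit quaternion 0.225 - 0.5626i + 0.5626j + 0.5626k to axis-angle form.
axis = (-√3/3, √3/3, √3/3), θ = 154°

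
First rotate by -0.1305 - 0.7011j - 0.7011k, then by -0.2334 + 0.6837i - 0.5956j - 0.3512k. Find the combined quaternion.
-0.6333 + 0.0821i + 0.7207j - 0.2699k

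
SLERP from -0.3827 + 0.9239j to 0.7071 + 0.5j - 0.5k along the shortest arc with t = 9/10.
0.6279 + 0.6112j - 0.4819k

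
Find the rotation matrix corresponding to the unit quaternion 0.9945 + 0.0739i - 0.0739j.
[[0.9891, -0.0109, -0.147], [-0.0109, 0.9891, -0.147], [0.147, 0.147, 0.9782]]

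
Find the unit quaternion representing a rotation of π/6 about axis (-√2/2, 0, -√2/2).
0.9659 - 0.183i - 0.183k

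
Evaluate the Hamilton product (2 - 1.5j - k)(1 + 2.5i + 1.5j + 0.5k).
4.75 + 5.75i - j + 3.75k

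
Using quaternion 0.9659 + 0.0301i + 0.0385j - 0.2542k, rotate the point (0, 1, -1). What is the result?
(0.434, 0.947, -0.957)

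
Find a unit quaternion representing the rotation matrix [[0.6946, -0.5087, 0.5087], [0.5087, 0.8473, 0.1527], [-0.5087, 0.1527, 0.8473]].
0.9205 + 0.2763j + 0.2763k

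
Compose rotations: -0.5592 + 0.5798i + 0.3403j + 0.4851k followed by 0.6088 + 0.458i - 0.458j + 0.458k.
-0.6723 - 0.2812i + 0.5067j + 0.4606k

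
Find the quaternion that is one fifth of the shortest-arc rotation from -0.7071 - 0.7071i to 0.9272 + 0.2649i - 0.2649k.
-0.7723 - 0.6328i + 0.0558k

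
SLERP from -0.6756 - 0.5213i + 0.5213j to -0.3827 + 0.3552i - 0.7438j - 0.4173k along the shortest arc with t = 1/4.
-0.45 - 0.558i + 0.684j + 0.1353k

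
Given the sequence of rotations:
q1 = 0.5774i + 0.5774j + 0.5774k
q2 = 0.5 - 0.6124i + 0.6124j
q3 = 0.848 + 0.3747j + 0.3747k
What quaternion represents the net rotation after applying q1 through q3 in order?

q2 · q1 = 0.6423i + 0.6423j - 0.4185k
q3 · q2 · q1 = -0.0839 + 0.1472i + 0.7853j - 0.5956k
-0.0839 + 0.1472i + 0.7853j - 0.5956k


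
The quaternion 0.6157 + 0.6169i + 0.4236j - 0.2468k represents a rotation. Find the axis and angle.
axis = (0.7829, 0.5376, -0.3132), θ = 104°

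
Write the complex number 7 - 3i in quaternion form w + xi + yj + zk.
7 - 3i + 0j + 0k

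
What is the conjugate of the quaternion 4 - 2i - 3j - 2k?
4 + 2i + 3j + 2k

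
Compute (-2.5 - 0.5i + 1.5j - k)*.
-2.5 + 0.5i - 1.5j + k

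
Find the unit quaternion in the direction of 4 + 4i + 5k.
0.5298 + 0.5298i + 0.6623k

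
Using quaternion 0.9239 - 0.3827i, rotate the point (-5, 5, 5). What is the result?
(-5, 7.071, 0)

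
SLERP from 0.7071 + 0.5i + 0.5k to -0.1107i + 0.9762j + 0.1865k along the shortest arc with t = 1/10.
0.6947 + 0.4743i + 0.1492j + 0.5197k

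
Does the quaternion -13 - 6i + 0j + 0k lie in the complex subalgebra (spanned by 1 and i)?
Yes. The quaternion -13 - 6i has j- and k-coefficients y = z = 0, so it lies in the complex subalgebra spanned by 1 and i.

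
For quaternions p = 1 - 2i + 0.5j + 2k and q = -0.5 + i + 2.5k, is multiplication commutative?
No: pq = -3.5 + 3.25i + 6.75j + k ≠ -3.5 + 0.75i - 7.25j + 2k = qp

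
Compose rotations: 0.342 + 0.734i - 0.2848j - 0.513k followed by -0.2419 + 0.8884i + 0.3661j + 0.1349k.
-0.5613 - 0.0231i + 0.7489j - 0.3515k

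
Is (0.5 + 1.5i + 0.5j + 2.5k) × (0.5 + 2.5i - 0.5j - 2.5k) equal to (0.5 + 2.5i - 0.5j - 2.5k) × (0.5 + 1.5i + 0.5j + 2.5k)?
No: pq = 3 + 2i + 10j - 2k ≠ 3 + 2i - 10j + 2k = qp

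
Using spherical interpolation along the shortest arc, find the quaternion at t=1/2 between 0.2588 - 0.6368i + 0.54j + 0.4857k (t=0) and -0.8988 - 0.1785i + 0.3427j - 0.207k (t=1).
0.8048 - 0.3186i + 0.1372j + 0.4816k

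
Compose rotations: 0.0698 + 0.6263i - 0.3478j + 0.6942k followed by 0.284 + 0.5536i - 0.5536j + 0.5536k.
-0.9037 + 0.0247i - 0.175j + 0.39k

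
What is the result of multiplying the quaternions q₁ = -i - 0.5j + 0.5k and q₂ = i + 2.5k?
-0.25 - 1.25i + 3j + 0.5k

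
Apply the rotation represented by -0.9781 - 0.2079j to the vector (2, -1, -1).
(1.42, -1, -1.727)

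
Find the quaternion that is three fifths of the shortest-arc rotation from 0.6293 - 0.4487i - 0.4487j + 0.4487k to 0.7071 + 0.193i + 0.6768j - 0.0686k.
0.9313 - 0.1058i + 0.2816j + 0.2054k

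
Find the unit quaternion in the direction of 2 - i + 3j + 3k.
0.417 - 0.2085i + 0.6255j + 0.6255k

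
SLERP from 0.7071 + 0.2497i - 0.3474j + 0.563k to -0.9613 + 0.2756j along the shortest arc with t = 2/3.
0.9227 + 0.0893i - 0.3163j + 0.2014k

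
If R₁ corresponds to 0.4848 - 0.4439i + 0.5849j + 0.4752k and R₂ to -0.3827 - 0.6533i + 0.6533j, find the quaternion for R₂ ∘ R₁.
-0.8576 + 0.1636i + 0.4033j - 0.274k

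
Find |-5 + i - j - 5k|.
√52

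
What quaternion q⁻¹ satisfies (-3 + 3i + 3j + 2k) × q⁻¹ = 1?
-0.0968 - 0.0968i - 0.0968j - 0.0645k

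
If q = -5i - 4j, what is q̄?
5i + 4j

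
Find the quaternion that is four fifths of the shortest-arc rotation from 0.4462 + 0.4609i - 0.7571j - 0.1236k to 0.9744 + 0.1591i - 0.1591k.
0.9382 + 0.2453i - 0.1797j - 0.1652k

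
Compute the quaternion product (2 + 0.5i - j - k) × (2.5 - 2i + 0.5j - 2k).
4.5 - 0.25i + 1.5j - 8.25k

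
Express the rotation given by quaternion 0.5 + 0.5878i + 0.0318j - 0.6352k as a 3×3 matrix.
[[0.191, 0.6726, -0.7149], [-0.5978, -0.498, -0.6282], [-0.7785, 0.5474, 0.307]]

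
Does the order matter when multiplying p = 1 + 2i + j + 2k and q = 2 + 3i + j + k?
Yes: pq = -7 + 6i + 7j + 4k ≠ -7 + 8i - j + 6k = qp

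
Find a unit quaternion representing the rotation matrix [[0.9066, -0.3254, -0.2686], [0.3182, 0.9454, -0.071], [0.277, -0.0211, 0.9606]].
0.9763 + 0.0128i - 0.1397j + 0.1648k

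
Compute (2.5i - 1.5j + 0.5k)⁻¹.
-0.2857i + 0.1714j - 0.0571k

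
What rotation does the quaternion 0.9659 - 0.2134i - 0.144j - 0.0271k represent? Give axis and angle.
axis = (-0.8244, -0.5563, -0.1047), θ = π/6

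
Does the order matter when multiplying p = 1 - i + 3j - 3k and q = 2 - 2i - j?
Yes: pq = 3 - 7i + 11j + k ≠ 3 - i - j - 13k = qp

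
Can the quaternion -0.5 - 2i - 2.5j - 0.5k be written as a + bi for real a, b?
No. The quaternion -0.5 - 2i - 2.5j - 0.5k has j-coefficient y = -2.5 and k-coefficient z = -0.5, not both zero, so it does not lie in the complex subalgebra spanned by 1 and i.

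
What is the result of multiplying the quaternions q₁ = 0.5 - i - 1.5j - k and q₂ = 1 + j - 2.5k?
-0.5 + 3.75i - 3.5j - 3.25k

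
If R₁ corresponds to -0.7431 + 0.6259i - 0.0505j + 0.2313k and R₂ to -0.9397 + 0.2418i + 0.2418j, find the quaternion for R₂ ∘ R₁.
0.5592 - 0.7119i - 0.1882j - 0.3809k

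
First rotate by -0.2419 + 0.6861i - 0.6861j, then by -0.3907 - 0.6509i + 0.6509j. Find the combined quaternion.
0.9877 - 0.1106i + 0.1106j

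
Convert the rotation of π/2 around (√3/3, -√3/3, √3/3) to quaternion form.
0.7071 + 0.4082i - 0.4082j + 0.4082k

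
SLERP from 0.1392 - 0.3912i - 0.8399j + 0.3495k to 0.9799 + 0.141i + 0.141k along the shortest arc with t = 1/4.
0.472 - 0.2979i - 0.7471j + 0.361k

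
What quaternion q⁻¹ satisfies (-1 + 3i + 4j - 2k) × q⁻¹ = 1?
-0.0333 - 0.1i - 0.1333j + 0.0667k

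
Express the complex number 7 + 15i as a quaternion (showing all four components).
7 + 15i + 0j + 0k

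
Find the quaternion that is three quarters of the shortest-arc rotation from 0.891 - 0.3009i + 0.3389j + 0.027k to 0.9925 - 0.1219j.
0.9968 - 0.0792i - 0.0045j + 0.0071k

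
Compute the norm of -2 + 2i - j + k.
√10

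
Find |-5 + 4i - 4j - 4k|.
√73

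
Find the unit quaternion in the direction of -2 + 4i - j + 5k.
-0.2949 + 0.5898i - 0.1474j + 0.7372k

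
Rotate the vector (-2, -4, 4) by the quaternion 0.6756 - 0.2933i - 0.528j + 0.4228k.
(-2.969, -3.844, 3.522)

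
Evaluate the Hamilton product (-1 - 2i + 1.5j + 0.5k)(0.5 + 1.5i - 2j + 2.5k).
4.25 + 2.25i + 8.5j - 0.5k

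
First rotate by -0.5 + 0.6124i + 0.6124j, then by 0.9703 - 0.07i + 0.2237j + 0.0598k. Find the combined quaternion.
-0.5793 + 0.5926i + 0.519j - 0.2098k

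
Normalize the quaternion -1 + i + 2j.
-0.4082 + 0.4082i + 0.8165j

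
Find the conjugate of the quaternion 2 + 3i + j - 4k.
2 - 3i - j + 4k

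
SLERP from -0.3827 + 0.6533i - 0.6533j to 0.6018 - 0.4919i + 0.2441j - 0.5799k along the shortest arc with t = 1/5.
-0.4509 + 0.6514i - 0.5967j + 0.1281k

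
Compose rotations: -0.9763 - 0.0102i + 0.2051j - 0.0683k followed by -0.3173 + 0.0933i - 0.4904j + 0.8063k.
0.4664 - 0.2197i + 0.4118j - 0.7514k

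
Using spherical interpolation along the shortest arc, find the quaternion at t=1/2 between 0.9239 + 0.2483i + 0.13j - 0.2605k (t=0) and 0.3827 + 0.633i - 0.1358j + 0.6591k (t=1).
0.8037 + 0.5421i - 0.0036j + 0.2452k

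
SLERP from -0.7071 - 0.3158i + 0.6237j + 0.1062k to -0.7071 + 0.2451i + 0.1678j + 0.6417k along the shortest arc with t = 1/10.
-0.7372 - 0.2642i + 0.5974j + 0.1728k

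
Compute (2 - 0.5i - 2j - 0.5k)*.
2 + 0.5i + 2j + 0.5k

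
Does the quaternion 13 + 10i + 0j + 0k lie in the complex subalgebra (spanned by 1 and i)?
Yes. The quaternion 13 + 10i has j- and k-coefficients y = z = 0, so it lies in the complex subalgebra spanned by 1 and i.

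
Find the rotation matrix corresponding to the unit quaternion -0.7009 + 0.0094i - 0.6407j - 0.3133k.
[[-0.0173, -0.4512, 0.8922], [0.4271, 0.8035, 0.4146], [-0.904, 0.3883, 0.1788]]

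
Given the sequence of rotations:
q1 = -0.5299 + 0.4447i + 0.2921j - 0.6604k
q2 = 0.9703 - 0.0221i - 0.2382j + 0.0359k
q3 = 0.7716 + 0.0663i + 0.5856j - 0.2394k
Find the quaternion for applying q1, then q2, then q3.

q2 · q1 = -0.411 + 0.59i + 0.411j - 0.5603k
q3 · q2 · q1 = -0.7311 + 0.1983i - 0.0277j - 0.6522k
-0.7311 + 0.1983i - 0.0277j - 0.6522k


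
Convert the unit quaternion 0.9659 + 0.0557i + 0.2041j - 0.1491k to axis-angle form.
axis = (0.2152, 0.7886, -0.5761), θ = π/6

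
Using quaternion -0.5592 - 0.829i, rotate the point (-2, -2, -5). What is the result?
(-2, 5.385, 0.018)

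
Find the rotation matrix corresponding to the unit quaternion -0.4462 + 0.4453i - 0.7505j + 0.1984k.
[[-0.2052, -0.4913, 0.8464], [-0.8454, 0.5247, 0.0996], [-0.4931, -0.6952, -0.5231]]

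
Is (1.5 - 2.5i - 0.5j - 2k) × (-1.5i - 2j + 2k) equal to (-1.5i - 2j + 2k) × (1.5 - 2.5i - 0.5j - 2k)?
No: pq = -0.75 - 7.25i + 5j + 7.25k ≠ -0.75 + 2.75i - 11j - 1.25k = qp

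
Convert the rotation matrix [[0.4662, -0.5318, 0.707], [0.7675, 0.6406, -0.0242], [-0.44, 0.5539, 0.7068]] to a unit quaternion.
0.8387 + 0.1723i + 0.3419j + 0.3873k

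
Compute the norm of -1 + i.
√2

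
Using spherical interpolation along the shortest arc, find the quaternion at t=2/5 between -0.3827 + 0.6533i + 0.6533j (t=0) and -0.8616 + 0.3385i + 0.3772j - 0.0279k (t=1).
-0.6062 + 0.554i + 0.5705j - 0.0118k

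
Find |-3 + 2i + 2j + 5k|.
√42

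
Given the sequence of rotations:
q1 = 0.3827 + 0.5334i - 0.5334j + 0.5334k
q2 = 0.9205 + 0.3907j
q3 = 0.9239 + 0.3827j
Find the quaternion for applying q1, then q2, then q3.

q2 · q1 = 0.5607 + 0.6994i - 0.3415j + 0.2826k
q3 · q2 · q1 = 0.6487 + 0.7543i - 0.1009j - 0.0066k
0.6487 + 0.7543i - 0.1009j - 0.0066k


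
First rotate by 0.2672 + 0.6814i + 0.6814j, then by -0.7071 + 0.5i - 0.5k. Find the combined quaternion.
-0.5296 - 0.0075i - 0.8225j + 0.2071k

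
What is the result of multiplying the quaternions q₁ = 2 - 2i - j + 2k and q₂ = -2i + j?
-3 - 6i - 2j - 4k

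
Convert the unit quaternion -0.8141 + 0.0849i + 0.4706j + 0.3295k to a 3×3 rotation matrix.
[[0.3399, 0.6164, -0.7103], [-0.4566, 0.7684, 0.4484], [0.8222, 0.1719, 0.5427]]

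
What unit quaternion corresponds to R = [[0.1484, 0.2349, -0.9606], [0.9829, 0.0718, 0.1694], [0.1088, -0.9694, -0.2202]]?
-0.5 + 0.5694i + 0.5347j - 0.374k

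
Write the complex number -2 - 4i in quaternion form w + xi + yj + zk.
-2 - 4i + 0j + 0k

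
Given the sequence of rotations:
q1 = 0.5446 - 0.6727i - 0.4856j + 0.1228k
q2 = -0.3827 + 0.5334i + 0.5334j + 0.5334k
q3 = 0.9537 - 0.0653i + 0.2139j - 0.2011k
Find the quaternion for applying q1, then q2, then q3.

q2 · q1 = 0.3439 + 0.8725i + 0.052j + 0.3433k
q3 · q2 · q1 = 0.4429 + 0.8935i - 0.0299j + 0.0682k
0.4429 + 0.8935i - 0.0299j + 0.0682k


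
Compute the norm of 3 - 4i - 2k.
√29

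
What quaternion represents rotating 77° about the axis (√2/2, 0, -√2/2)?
0.7826 + 0.4402i - 0.4402k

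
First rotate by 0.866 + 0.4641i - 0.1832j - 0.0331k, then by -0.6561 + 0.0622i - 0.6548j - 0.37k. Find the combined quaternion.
-0.7293 - 0.2967i - 0.6165j - 0.0062k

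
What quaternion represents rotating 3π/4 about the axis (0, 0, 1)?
0.3827 + 0.9239k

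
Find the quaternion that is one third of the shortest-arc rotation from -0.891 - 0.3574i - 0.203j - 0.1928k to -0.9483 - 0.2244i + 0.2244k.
-0.9353 - 0.3213i - 0.1384j - 0.0539k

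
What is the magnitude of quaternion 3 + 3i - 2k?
√22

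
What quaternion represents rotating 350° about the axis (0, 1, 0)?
-0.9962 + 0.0872j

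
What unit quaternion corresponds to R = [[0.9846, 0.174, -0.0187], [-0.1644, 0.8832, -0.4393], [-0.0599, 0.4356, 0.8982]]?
0.9703 + 0.2254i + 0.0106j - 0.0872k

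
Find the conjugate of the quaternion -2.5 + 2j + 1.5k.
-2.5 - 2j - 1.5k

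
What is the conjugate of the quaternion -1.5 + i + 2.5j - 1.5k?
-1.5 - i - 2.5j + 1.5k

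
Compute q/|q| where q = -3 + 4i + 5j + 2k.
-0.4082 + 0.5443i + 0.6804j + 0.2722k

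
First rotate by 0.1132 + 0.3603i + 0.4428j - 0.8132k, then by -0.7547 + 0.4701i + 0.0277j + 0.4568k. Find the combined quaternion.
0.1044 - 0.4435i + 0.2158j + 0.8636k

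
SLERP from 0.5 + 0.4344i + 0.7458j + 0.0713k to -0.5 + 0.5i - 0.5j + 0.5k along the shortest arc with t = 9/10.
0.5368 - 0.4172i + 0.5682j - 0.4637k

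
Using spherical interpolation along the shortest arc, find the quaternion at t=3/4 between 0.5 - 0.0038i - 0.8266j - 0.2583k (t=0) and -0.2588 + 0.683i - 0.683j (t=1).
-0.0605 + 0.5642i - 0.8195j - 0.0794k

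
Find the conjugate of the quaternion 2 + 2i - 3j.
2 - 2i + 3j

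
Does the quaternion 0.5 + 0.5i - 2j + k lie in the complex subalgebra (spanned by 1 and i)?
No. The quaternion 0.5 + 0.5i - 2j + k has j-coefficient y = -2 and k-coefficient z = 1, not both zero, so it does not lie in the complex subalgebra spanned by 1 and i.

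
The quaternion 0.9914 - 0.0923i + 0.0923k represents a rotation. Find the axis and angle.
axis = (-√2/2, 0, √2/2), θ = 15°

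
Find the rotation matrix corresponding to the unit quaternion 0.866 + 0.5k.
[[0.5, -0.866, 0], [0.866, 0.5, 0], [0, 0, 1]]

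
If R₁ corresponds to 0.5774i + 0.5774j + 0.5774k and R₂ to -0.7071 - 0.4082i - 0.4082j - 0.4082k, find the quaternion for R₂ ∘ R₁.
0.7071 - 0.4083i - 0.4083j - 0.4083k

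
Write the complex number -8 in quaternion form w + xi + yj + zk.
-8 + 0i + 0j + 0k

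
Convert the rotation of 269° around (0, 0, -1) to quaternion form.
-0.7009 - 0.7133k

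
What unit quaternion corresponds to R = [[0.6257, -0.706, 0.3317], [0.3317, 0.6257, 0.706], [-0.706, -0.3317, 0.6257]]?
0.8481 - 0.3059i + 0.3059j + 0.3059k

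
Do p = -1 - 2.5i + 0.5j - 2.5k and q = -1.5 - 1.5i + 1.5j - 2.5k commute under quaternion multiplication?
No: pq = -9.25 + 7.75i - 4.75j + 3.25k ≠ -9.25 + 2.75i + 0.25j + 9.25k = qp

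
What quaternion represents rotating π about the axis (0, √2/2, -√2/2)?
0.7071j - 0.7071k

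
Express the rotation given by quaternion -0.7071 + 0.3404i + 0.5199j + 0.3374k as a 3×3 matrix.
[[0.2317, 0.8311, -0.5055], [-0.1232, 0.5406, 0.8322], [0.9649, -0.1306, 0.2277]]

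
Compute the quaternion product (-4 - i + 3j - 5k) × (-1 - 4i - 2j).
6 + 7i + 25j + 19k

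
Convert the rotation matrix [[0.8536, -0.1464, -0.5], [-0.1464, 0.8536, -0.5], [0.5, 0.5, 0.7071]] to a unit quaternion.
0.9239 + 0.2706i - 0.2706j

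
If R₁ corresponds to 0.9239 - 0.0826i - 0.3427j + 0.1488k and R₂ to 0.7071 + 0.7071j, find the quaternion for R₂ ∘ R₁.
0.8956 + 0.0468i + 0.411j + 0.1636k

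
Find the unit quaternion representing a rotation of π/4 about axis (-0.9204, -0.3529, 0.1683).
0.9239 - 0.3522i - 0.135j + 0.0644k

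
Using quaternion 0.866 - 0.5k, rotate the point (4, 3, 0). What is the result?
(4.598, -1.964, 0)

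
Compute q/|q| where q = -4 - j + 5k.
-0.6172 - 0.1543j + 0.7715k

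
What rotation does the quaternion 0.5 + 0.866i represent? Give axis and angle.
axis = (1, 0, 0), θ = 2π/3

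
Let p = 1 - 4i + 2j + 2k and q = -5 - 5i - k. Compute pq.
-23 + 13i - 24j - k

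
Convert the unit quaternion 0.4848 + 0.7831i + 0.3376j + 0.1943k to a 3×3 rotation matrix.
[[0.6965, 0.3404, 0.6316], [0.7171, -0.302, -0.6281], [-0.023, 0.8905, -0.4544]]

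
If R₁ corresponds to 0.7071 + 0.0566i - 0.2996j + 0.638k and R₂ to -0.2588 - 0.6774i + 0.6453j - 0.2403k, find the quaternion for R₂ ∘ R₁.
0.202 - 0.1539i + 0.9524j - 0.1686k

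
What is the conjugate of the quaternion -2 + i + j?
-2 - i - j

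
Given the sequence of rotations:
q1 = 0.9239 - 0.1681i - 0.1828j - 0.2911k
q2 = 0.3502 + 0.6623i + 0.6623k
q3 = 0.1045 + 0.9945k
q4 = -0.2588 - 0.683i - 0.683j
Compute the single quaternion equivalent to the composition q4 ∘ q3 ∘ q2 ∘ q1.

q2 · q1 = 0.6277 + 0.6741i + 0.0174j + 0.3889k
q3 · q2 · q1 = -0.3212 + 0.0531i + 0.6722j + 0.6649k
q4 · q3 · q2 · q1 = 0.5785 - 0.2485i + 0.4995j - 0.5949k
0.5785 - 0.2485i + 0.4995j - 0.5949k


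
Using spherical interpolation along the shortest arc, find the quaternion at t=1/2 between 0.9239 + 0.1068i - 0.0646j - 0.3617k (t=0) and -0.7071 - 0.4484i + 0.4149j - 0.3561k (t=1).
0.912 + 0.3104i - 0.2681j - 0.0031k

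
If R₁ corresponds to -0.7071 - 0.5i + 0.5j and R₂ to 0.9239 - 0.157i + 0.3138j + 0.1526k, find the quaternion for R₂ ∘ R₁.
-0.8887 - 0.4272i + 0.1638j - 0.0295k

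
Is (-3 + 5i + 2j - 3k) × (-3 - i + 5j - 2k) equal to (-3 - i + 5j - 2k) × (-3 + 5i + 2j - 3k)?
No: pq = -2 - i - 8j + 42k ≠ -2 - 23i - 34j - 12k = qp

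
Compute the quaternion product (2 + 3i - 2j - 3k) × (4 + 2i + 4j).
10 + 28i - 6j + 4k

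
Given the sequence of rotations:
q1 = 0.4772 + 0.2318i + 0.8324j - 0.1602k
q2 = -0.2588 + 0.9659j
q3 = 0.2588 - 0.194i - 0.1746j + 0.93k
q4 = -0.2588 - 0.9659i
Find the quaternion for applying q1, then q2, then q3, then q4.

q2 · q1 = -0.9275 - 0.2147i + 0.2455j - 0.1824k
q3 · q2 · q1 = -0.0692 - 0.0721i - 0.0096j - 0.9949k
q4 · q3 · q2 · q1 = -0.0517 + 0.0855i - 0.9585j + 0.2668k
-0.0517 + 0.0855i - 0.9585j + 0.2668k


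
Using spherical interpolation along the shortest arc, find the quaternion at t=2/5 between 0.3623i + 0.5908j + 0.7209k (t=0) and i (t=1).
0.7518i + 0.418j + 0.51k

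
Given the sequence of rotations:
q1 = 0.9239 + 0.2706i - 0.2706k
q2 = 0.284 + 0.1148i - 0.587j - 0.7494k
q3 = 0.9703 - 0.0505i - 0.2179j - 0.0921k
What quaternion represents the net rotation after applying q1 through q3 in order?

q2 · q1 = 0.0285 + 0.3418i - 0.7141j - 0.6104k
q3 · q2 · q1 = -0.1669 + 0.3974i - 0.7614j - 0.4844k
-0.1669 + 0.3974i - 0.7614j - 0.4844k


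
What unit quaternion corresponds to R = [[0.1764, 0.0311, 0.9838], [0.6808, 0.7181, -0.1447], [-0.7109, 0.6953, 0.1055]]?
0.7071 + 0.297i + 0.5992j + 0.2297k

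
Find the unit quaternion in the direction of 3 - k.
0.9487 - 0.3162k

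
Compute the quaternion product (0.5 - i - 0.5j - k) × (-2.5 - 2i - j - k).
-4.75 + i + 1.75j + 2k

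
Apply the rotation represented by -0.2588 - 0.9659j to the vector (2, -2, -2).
(-2.732, -2, 0.732)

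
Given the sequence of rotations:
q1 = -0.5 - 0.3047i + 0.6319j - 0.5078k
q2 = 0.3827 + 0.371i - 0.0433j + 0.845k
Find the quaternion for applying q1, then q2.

q2 · q1 = 0.3781 - 0.8141i + 0.1944j - 0.3956k
0.3781 - 0.8141i + 0.1944j - 0.3956k


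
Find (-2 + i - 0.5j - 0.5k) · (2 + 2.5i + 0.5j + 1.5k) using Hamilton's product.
-5.5 - 3.5i - 4.75j - 2.25k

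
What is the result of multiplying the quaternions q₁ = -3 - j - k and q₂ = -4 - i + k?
13 + 2i + 5j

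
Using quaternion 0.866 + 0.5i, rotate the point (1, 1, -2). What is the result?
(1, 2.232, -0.134)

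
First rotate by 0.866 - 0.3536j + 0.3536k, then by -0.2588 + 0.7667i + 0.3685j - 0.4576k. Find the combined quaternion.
0.068 + 0.6325i + 0.1395j - 0.7589k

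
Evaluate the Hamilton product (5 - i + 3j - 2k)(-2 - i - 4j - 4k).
-7 - 23i - 28j - 9k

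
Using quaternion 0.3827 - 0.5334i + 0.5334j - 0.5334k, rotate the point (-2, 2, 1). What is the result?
(0.932, 1.518, -2.414)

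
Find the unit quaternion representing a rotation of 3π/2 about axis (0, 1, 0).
-0.7071 + 0.7071j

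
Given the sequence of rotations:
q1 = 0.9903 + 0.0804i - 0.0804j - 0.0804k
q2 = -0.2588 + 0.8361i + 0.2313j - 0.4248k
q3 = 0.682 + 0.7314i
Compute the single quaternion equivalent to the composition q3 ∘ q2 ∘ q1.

q2 · q1 = -0.3391 + 0.7544i + 0.2829j - 0.4857k
q3 · q2 · q1 = -0.783 + 0.2665i + 0.5482j - 0.1243k
-0.783 + 0.2665i + 0.5482j - 0.1243k


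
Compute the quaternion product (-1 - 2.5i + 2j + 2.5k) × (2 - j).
-2.5i + 5j + 7.5k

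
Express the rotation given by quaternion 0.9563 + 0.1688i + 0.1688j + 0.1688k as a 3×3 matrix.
[[0.886, -0.2659, 0.3798], [0.3798, 0.886, -0.2659], [-0.2659, 0.3798, 0.886]]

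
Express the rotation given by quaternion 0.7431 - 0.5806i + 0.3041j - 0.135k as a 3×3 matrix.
[[0.7786, -0.1525, 0.6087], [-0.5538, 0.2894, 0.7808], [-0.2952, -0.945, 0.1409]]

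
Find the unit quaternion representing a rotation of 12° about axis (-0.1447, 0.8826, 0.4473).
0.9945 - 0.0151i + 0.0923j + 0.0468k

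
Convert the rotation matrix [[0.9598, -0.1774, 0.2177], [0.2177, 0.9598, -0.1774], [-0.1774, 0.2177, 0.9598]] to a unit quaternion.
0.9848 + 0.1003i + 0.1003j + 0.1003k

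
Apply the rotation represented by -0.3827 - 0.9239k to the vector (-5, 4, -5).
(0.707, -6.364, -5)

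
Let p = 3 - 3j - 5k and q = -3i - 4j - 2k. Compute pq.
-22 - 23i + 3j - 15k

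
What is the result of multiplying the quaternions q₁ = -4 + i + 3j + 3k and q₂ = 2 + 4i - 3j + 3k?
-12 + 4i + 27j - 21k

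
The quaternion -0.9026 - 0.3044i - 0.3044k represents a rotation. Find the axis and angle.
axis = (-√2/2, 0, -√2/2), θ = 309°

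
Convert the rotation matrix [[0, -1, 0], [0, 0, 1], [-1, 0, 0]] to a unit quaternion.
0.5 - 0.5i + 0.5j + 0.5k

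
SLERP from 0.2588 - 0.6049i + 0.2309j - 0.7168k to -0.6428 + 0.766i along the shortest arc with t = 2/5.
0.4578 - 0.7397i + 0.1512j - 0.4695k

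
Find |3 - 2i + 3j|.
√22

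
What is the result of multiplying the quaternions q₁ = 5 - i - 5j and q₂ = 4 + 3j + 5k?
35 - 29i + 22k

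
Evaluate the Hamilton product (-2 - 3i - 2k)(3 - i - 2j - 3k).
-15 - 11i - 3j + 6k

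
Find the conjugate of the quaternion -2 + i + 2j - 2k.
-2 - i - 2j + 2k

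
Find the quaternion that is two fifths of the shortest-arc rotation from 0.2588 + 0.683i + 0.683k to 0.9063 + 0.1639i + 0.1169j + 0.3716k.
0.5814 + 0.5251i + 0.053j + 0.6192k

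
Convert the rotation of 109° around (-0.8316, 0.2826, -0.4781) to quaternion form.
0.5807 - 0.677i + 0.2301j - 0.3892k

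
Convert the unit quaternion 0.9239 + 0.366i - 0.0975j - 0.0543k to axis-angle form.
axis = (0.9565, -0.2548, -0.1419), θ = π/4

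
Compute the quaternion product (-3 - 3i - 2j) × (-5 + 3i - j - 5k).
22 + 16i - 2j + 24k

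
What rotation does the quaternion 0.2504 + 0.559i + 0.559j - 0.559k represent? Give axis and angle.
axis = (√3/3, √3/3, -√3/3), θ = 151°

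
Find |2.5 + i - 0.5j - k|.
2.915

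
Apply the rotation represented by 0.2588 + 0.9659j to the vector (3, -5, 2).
(-1.598, -5, -3.232)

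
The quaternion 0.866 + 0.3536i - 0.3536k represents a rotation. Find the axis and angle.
axis = (√2/2, 0, -√2/2), θ = π/3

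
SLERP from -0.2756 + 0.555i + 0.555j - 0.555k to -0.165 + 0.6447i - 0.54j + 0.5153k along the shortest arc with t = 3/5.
-0.0236 - 0.1875i + 0.7036j - 0.685k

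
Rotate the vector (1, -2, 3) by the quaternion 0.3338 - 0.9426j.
(-2.665, -2, -1.702)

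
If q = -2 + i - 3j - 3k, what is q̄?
-2 - i + 3j + 3k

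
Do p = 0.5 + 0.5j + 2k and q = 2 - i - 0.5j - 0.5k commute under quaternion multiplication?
No: pq = 2.25 + 0.25i - 1.25j + 4.25k ≠ 2.25 - 1.25i + 2.75j + 3.25k = qp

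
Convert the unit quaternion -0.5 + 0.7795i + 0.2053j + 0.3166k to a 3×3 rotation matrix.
[[0.7152, 0.6367, 0.2883], [0.0035, -0.4157, 0.9095], [0.6989, -0.6495, -0.2995]]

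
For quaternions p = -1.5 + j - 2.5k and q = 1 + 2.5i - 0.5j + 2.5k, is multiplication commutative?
No: pq = 5.25 - 2.5i - 4.5j - 8.75k ≠ 5.25 - 5i + 8j - 3.75k = qp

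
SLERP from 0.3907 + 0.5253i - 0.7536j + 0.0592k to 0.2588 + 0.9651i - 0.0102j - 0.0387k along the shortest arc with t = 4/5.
0.3077 + 0.9338i - 0.1814j - 0.019k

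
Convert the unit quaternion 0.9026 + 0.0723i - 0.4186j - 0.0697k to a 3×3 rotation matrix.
[[0.6398, 0.0653, -0.7657], [-0.1864, 0.9798, -0.0722], [0.7456, 0.1889, 0.6391]]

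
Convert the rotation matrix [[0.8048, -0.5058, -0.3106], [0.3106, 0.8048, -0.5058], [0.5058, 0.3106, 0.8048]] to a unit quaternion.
0.9239 + 0.2209i - 0.2209j + 0.2209k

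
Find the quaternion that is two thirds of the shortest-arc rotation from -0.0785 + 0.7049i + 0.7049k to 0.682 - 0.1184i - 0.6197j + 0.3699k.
0.5281 + 0.2314i - 0.5132j + 0.6358k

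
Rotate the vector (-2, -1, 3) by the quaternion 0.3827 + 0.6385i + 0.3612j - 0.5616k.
(-2.43, -2.3, 1.675)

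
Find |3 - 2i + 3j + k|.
√23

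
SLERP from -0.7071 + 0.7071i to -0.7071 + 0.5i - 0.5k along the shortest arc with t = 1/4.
-0.7276 + 0.6733i - 0.1311k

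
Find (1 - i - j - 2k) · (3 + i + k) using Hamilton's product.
6 - 3i - 4j - 4k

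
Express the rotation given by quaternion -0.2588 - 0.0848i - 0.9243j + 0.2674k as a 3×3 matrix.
[[-0.8517, 0.2952, 0.4331], [0.0184, 0.8426, -0.5382], [-0.5238, -0.4504, -0.723]]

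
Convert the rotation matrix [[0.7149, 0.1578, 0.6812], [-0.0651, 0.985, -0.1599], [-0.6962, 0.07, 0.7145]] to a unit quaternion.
0.9239 + 0.0622i + 0.3727j - 0.0603k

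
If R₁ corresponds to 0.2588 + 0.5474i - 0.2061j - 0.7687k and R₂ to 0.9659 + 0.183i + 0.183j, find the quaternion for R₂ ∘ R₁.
0.1875 + 0.4354i - 0.011j - 0.8804k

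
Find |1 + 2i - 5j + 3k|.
√39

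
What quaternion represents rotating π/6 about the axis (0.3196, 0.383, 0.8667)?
0.9659 + 0.0827i + 0.0991j + 0.2243k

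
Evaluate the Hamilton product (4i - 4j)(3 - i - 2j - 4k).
-4 + 28i + 4j - 12k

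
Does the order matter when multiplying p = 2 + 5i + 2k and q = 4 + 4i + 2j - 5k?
Yes: pq = -2 + 24i + 37j + 8k ≠ -2 + 32i - 29j - 12k = qp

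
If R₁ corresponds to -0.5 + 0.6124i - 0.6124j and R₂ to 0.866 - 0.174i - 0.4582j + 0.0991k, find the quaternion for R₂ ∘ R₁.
-0.607 + 0.678i - 0.2405j + 0.3376k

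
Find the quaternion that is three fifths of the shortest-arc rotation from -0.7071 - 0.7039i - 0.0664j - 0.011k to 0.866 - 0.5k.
-0.8903 - 0.3182i - 0.03j + 0.3245k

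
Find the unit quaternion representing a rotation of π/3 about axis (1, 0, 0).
0.866 + 0.5i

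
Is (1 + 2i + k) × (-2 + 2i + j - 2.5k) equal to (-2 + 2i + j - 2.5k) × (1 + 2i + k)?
No: pq = -3.5 - 3i + 8j - 2.5k ≠ -3.5 - i - 6j - 6.5k = qp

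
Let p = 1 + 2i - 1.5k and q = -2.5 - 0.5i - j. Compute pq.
-1.5 - 7i - 0.25j + 1.75k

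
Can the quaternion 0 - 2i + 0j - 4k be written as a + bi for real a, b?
No. The quaternion -2i - 4k has j-coefficient y = 0 and k-coefficient z = -4, not both zero, so it does not lie in the complex subalgebra spanned by 1 and i.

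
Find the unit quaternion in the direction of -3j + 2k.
-0.8321j + 0.5547k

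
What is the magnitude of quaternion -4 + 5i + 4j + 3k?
√66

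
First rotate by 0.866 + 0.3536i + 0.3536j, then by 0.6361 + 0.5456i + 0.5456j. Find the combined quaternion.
0.165 + 0.6974i + 0.6974j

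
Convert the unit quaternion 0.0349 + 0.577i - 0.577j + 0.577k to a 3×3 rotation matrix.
[[-0.3317, -0.7061, 0.6256], [-0.6256, -0.3317, -0.7061], [0.7061, -0.6256, -0.3317]]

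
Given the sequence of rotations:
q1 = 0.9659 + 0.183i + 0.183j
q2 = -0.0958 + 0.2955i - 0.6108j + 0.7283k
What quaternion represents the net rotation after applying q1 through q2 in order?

q2 · q1 = -0.0348 + 0.1346i - 0.4742j + 0.8693k
-0.0348 + 0.1346i - 0.4742j + 0.8693k


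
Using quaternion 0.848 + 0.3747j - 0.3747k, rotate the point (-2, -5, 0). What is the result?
(-4.054, -2.325, 2.675)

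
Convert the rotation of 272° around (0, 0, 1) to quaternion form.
-0.7193 + 0.6947k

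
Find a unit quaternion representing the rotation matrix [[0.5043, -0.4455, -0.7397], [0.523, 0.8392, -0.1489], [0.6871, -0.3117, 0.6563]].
0.866 - 0.047i - 0.4119j + 0.2796k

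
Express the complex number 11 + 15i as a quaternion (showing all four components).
11 + 15i + 0j + 0k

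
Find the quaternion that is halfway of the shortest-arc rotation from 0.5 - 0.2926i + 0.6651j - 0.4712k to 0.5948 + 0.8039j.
0.5719 - 0.1529i + 0.7674j - 0.2462k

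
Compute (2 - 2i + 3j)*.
2 + 2i - 3j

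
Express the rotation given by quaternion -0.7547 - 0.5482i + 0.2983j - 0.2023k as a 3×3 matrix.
[[0.7402, -0.6324, -0.2285], [-0.0217, 0.3171, -0.9481], [0.6721, 0.7068, 0.221]]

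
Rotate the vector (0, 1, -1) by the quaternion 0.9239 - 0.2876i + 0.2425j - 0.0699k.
(-0.499, 0.327, -1.282)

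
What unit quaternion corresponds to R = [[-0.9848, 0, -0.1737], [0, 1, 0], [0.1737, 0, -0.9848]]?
-0.0872 + 0.9962j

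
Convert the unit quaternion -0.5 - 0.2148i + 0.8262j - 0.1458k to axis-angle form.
axis = (-0.248, 0.954, -0.1684), θ = 4π/3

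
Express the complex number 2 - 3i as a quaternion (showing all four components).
2 - 3i + 0j + 0k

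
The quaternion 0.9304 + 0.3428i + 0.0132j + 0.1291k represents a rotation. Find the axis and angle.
axis = (0.9352, 0.036, 0.3522), θ = 43°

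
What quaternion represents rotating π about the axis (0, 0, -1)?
-k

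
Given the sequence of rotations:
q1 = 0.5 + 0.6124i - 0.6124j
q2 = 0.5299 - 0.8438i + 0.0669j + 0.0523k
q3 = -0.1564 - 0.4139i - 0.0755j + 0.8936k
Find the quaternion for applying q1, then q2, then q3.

q2 · q1 = 0.8227 - 0.0654i - 0.259j + 0.5019k
q3 · q2 · q1 = -0.6238 - 0.1367i + 0.1277j + 0.7589k
-0.6238 - 0.1367i + 0.1277j + 0.7589k


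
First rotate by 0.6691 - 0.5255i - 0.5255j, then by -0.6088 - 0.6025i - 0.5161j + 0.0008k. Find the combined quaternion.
-0.9952 - 0.0828i - 0.0258j + 0.0459k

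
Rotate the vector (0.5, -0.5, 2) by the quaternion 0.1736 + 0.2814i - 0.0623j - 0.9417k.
(-1.64, 0.324, 1.306)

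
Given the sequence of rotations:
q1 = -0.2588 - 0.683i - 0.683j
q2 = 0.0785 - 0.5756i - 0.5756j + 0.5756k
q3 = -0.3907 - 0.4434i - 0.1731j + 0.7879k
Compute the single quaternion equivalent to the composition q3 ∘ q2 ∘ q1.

q2 · q1 = -0.8066 + 0.4885i - 0.2978j - 0.149k
q3 · q2 · q1 = 0.5976 + 0.4272i + 0.5748j - 0.3607k
0.5976 + 0.4272i + 0.5748j - 0.3607k


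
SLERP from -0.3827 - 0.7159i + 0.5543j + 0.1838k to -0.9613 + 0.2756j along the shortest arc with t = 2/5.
-0.7063 - 0.483i + 0.5025j + 0.124k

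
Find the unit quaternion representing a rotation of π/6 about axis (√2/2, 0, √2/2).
0.9659 + 0.183i + 0.183k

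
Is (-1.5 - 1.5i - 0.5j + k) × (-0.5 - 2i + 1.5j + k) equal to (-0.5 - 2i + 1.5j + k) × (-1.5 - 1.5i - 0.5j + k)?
No: pq = -2.5 + 1.75i - 2.5j - 5.25k ≠ -2.5 + 5.75i - 1.5j + 1.25k = qp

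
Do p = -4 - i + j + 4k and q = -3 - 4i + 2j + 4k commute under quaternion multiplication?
No: pq = -10 + 15i - 23j - 26k ≠ -10 + 23i + j - 30k = qp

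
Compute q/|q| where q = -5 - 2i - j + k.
-0.898 - 0.3592i - 0.1796j + 0.1796k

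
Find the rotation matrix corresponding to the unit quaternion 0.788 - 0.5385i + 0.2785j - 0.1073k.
[[0.8218, -0.1308, 0.5545], [-0.469, 0.397, 0.7889], [-0.3234, -0.9084, 0.2649]]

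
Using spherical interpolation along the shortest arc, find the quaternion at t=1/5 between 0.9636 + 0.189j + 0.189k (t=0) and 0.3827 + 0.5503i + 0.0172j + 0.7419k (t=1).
0.9166 + 0.1314i + 0.166j + 0.3391k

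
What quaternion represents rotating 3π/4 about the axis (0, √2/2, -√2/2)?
0.3827 + 0.6533j - 0.6533k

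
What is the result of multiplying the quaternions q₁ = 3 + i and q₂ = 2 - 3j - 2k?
6 + 2i - 7j - 9k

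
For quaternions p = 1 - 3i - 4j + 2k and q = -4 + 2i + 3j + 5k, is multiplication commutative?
No: pq = 4 - 12i + 38j - 4k ≠ 4 + 40i - 2k = qp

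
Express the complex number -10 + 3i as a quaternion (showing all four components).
-10 + 3i + 0j + 0k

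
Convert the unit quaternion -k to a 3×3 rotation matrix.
[[-1, 0, 0], [0, -1, 0], [0, 0, 1]]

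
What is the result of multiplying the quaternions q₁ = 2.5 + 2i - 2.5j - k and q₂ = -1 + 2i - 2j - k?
-12.5 + 3.5i - 2.5j - 0.5k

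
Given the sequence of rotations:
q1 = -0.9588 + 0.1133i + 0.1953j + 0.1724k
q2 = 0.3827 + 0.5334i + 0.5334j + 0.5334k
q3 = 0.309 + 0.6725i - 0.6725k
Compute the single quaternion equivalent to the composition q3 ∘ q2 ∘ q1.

q2 · q1 = -0.6235 - 0.4803i - 0.4682j - 0.4017k
q3 · q2 · q1 = -0.1398 - 0.8826i + 0.4485j - 0.0197k
-0.1398 - 0.8826i + 0.4485j - 0.0197k


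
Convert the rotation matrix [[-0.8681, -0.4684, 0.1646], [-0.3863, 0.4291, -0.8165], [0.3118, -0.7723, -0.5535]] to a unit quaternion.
-0.0436 - 0.2531i + 0.8442j - 0.4705k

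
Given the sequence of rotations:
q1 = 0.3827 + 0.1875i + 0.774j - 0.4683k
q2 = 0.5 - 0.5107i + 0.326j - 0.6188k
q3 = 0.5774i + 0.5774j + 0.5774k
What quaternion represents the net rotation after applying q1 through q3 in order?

q2 · q1 = -0.255 + 0.2246i + 0.1566j - 0.9274k
q3 · q2 · q1 = 0.3154 - 0.7731i + 0.5179j - 0.1865k
0.3154 - 0.7731i + 0.5179j - 0.1865k


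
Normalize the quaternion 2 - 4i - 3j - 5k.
0.2722 - 0.5443i - 0.4082j - 0.6804k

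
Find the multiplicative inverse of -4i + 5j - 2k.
0.0889i - 0.1111j + 0.0444k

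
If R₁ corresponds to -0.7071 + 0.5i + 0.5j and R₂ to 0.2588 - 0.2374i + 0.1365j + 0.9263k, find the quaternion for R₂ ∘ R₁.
-0.1325 - 0.1659i + 0.496j - 0.8419k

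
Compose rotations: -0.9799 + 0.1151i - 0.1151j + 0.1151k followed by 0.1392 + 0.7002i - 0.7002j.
-0.2976 - 0.7507i + 0.5895j + 0.016k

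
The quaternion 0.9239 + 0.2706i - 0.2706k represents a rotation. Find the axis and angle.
axis = (√2/2, 0, -√2/2), θ = π/4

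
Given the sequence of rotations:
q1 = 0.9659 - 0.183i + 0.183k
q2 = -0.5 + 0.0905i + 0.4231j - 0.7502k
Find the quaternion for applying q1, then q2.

q2 · q1 = -0.3291 + 0.2563i + 0.5294j - 0.7387k
-0.3291 + 0.2563i + 0.5294j - 0.7387k


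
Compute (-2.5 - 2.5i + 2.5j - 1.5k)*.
-2.5 + 2.5i - 2.5j + 1.5k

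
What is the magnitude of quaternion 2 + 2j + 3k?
√17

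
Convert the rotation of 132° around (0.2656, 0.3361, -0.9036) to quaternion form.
0.4067 + 0.2426i + 0.307j - 0.8255k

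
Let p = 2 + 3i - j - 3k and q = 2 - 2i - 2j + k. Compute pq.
11 - 5i - 3j - 12k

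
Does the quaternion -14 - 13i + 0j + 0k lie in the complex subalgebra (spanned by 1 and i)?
Yes. The quaternion -14 - 13i has j- and k-coefficients y = z = 0, so it lies in the complex subalgebra spanned by 1 and i.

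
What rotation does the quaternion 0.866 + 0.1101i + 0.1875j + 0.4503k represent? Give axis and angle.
axis = (0.2202, 0.375, 0.9005), θ = π/3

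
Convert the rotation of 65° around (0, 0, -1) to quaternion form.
0.8434 - 0.5373k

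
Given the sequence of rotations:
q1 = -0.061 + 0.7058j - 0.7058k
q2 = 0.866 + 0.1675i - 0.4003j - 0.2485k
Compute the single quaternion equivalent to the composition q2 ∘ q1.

q2 · q1 = 0.0543 + 0.4477i + 0.7539j - 0.4778k
0.0543 + 0.4477i + 0.7539j - 0.4778k


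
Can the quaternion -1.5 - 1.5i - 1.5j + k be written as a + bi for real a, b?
No. The quaternion -1.5 - 1.5i - 1.5j + k has j-coefficient y = -1.5 and k-coefficient z = 1, not both zero, so it does not lie in the complex subalgebra spanned by 1 and i.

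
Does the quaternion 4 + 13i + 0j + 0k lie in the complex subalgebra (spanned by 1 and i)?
Yes. The quaternion 4 + 13i has j- and k-coefficients y = z = 0, so it lies in the complex subalgebra spanned by 1 and i.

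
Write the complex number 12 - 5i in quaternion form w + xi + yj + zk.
12 - 5i + 0j + 0k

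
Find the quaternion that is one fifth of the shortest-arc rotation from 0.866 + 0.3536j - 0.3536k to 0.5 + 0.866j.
0.8259 + 0.4819j - 0.2926k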